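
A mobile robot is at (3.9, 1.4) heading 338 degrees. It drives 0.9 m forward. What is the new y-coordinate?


y_new = y0 + d*sin(theta)
= 1.4 + 0.9*sin(338)
= 1.4 + -0.3371
= 1.0629


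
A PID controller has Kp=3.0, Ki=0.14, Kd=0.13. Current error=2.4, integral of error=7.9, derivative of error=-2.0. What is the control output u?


u = Kp*e + Ki*int(e) + Kd*de/dt
= 3.0*2.4 + 0.14*7.9 + 0.13*(-2.0)
= 7.2 + 1.106 + -0.26
= 8.046


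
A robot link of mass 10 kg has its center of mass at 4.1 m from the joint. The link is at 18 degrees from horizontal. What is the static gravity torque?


tau = m*g*L*cos(angle)
= 10 * 9.81 * 4.1 * cos(18 deg)
= 10 * 9.81 * 4.1 * 0.9511
= 382.5244 Nm


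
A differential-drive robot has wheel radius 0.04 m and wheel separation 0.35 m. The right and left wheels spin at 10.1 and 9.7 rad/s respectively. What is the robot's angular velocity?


vR = r*wR = 0.04*10.1 = 0.404 m/s
vL = r*wL = 0.04*9.7 = 0.388 m/s
v = (vR+vL)/2 = 0.396 m/s
omega = (vR-vL)/L = 0.0457 rad/s
angular velocity = 0.0457 rad/s


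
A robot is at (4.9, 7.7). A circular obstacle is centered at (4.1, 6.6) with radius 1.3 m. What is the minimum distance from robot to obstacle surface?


center_dist = sqrt((4.9-4.1)^2 + (7.7-6.6)^2)
= sqrt(0.64 + 1.21)
= 1.3601
min_dist = center_dist - radius = 1.3601 - 1.3 = 0.0601 m


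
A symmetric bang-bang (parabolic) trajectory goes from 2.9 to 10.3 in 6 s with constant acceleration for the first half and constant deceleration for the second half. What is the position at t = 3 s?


Symmetric rest-to-rest: each phase covers (pf-p0)/2 in time T/2. 0.5*a*(T/2)^2 = (pf-p0)/2 => a = 4*(pf-p0)/T^2
a = 4*(10.3-2.9)/6^2 = 0.8222
t = 3 is in the acceleration phase (t <= T/2).
p = p0 + 0.5*a*t^2 = 2.9 + 0.5*0.8222*3^2
= 6.6


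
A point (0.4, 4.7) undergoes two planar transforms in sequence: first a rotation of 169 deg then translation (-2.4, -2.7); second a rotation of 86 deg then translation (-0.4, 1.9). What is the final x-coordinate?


After transform 1:
x1 = cos(169)*0.4 - sin(169)*4.7 + -2.4 = -3.6895
y1 = sin(169)*0.4 + cos(169)*4.7 + -2.7 = -7.2373
After transform 2:
x2 = cos(86)*-3.6895 - sin(86)*-7.2373 + -0.4
= 6.5623


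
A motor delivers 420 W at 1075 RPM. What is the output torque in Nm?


omega = 1075 * 2*pi/60 = 112.5737 rad/s
tau = P / omega = 420 / 112.5737
= 3.7309 Nm


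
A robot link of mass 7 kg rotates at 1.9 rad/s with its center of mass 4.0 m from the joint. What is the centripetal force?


F = m * omega^2 * r
= 7 * 1.9^2 * 4.0
= 7 * 3.61 * 4.0
= 101.08 N


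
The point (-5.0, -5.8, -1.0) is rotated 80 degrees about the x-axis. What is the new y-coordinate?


Rotation about x-axis: y' = y*cos(theta) - z*sin(theta)
= -5.8 * 0.1736 - -1.0 * 0.9848
= -0.0224


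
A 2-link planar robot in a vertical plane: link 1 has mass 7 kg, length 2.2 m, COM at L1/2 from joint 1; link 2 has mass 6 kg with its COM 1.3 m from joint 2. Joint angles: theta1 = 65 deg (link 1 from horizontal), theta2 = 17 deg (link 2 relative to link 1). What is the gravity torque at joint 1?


Horizontal distance from joint 1 to link-1 COM:
  x_c1 = (L1/2)*cos(t1) = 1.1 * 0.4226 = 0.4649 m
Horizontal distance from joint 1 to link-2 COM:
  x_c2 = L1*cos(t1) + Lc2*cos(t1+t2)
       = 2.2*0.4226 + 1.3*0.1392 = 1.1107 m
tau1 = m1*g*x_c1 + m2*g*x_c2
     = 7*9.81*0.4649 + 6*9.81*1.1107
     = 31.9233 + 65.3749
     = 97.2982 Nm


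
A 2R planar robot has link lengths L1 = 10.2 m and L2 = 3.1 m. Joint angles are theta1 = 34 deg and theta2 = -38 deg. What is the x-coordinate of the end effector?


Convert angles to radians: theta1 = 0.5934, theta2 = -0.6632
x = L1*cos(theta1) + L2*cos(theta1+theta2)
x = 8.4562 + 3.0924
x = 11.5486


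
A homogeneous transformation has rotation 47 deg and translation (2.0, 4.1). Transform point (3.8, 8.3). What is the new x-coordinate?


x' = cos(theta)*px - sin(theta)*py + tx
= 0.682*3.8 - 0.7314*8.3 + 2.0
= -1.4786


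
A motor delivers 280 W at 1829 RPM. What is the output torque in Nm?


omega = 1829 * 2*pi/60 = 191.5324 rad/s
tau = P / omega = 280 / 191.5324
= 1.4619 Nm


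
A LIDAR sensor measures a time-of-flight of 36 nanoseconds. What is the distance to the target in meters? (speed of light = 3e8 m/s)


tof = 36 ns = 3.6e-08 s
dist = c * tof / 2
= 3e8 * 3.6e-08 / 2
= 5.4 m


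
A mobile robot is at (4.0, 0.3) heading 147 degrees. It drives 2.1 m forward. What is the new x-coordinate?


x_new = x0 + d*cos(theta)
= 4.0 + 2.1*cos(147)
= 4.0 + -1.7612
= 2.2388


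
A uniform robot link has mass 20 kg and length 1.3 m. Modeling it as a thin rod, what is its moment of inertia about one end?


I = (1/3) * m * L^2
= (1/3) * 20 * 1.3^2
= 0.333333 * 20 * 1.69
= 11.2667 kg*m^2


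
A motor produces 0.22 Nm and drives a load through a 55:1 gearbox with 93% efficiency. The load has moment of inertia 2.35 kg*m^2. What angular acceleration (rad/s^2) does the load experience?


tau_out = tau_motor * N * eta
= 0.22 * 55 * 0.93 = 11.253 Nm
alpha = tau_out / I = 11.253 / 2.35
= 4.7885 rad/s^2


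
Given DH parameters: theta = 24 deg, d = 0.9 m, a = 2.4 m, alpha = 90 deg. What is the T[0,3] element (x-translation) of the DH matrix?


T[0,3] = a * cos(theta)
= 2.4 * cos(24 deg)
= 2.4 * 0.9135
= 2.1925


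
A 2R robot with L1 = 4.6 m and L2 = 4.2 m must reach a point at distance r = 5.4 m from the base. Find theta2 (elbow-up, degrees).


cos(theta2) = (r^2 - L1^2 - L2^2) / (2*L1*L2)
cos(theta2) = (29.16 - 21.16 - 17.64) / 38.64
cos(theta2) = -0.249482
theta2 = 104.4469 degrees


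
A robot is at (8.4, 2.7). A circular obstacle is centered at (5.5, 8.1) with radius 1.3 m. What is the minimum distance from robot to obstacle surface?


center_dist = sqrt((8.4-5.5)^2 + (2.7-8.1)^2)
= sqrt(8.41 + 29.16)
= 6.1294
min_dist = center_dist - radius = 6.1294 - 1.3 = 4.8294 m


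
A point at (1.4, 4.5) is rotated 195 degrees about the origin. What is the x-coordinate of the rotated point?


x' = x*cos(theta) - y*sin(theta)
cos(195 deg) = -0.9659, sin(195 deg) = -0.2588
x' = 1.4 * -0.9659 - 4.5 * -0.2588
= -1.3523 - -1.1647
= -0.1876


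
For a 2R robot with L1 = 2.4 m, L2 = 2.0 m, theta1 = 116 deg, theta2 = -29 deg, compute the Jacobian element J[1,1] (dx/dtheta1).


J[1,1] = -L1*sin(t1) - L2*sin(t1+t2)
= -2.4*sin(116) - 2.0*sin(87)
= -4.1544


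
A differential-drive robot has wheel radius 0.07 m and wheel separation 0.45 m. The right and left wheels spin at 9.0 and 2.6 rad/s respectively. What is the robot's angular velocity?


vR = r*wR = 0.07*9.0 = 0.63 m/s
vL = r*wL = 0.07*2.6 = 0.182 m/s
v = (vR+vL)/2 = 0.406 m/s
omega = (vR-vL)/L = 0.9956 rad/s
angular velocity = 0.9956 rad/s


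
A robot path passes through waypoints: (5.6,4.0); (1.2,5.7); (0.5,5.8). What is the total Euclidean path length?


Segment lengths:
  seg1 = sqrt((-4.4)^2 + (1.7)^2) = 4.717
  seg2 = sqrt((-0.7)^2 + (0.1)^2) = 0.7071
Total = 5.4241


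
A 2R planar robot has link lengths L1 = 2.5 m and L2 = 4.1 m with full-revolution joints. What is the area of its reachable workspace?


r_max = L1 + L2 = 6.6 m
r_min = |L1 - L2| = 1.6 m
Area = pi*(r_max^2 - r_min^2)
= pi*(43.56 - 2.56)
= pi * 41.0
= 128.8053 m^2


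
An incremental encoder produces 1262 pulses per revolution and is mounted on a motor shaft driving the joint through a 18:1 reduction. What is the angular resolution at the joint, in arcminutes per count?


counts per rev = 1262
effective counts at joint = 1262 * 18 = 22716
resolution = 360*60 / 22716
= 0.9509 arcmin/count


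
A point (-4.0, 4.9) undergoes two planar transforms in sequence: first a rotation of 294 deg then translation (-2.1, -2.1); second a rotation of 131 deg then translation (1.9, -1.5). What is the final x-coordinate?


After transform 1:
x1 = cos(294)*-4.0 - sin(294)*4.9 + -2.1 = 0.7494
y1 = sin(294)*-4.0 + cos(294)*4.9 + -2.1 = 3.5472
After transform 2:
x2 = cos(131)*0.7494 - sin(131)*3.5472 + 1.9
= -1.2688


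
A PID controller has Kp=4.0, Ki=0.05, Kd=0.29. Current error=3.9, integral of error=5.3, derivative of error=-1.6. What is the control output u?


u = Kp*e + Ki*int(e) + Kd*de/dt
= 4.0*3.9 + 0.05*5.3 + 0.29*(-1.6)
= 15.6 + 0.265 + -0.464
= 15.401


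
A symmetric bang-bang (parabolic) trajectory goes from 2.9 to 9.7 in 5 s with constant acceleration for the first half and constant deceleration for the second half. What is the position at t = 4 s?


Symmetric rest-to-rest: each phase covers (pf-p0)/2 in time T/2. 0.5*a*(T/2)^2 = (pf-p0)/2 => a = 4*(pf-p0)/T^2
a = 4*(9.7-2.9)/5^2 = 1.088
t = 4 is in the deceleration phase (t > T/2).
p = pf - 0.5*a*(T-t)^2 = 9.7 - 0.5*1.088*1^2
= 9.156


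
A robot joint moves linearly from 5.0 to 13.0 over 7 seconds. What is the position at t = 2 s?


s = t/T = 2/7 = 0.2857
p(t) = p0 + (pf-p0)*s
= 5.0 + (13.0 - 5.0) * 0.2857
= 7.2857


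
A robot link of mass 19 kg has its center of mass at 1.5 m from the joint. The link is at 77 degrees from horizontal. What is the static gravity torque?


tau = m*g*L*cos(angle)
= 19 * 9.81 * 1.5 * cos(77 deg)
= 19 * 9.81 * 1.5 * 0.225
= 62.8929 Nm


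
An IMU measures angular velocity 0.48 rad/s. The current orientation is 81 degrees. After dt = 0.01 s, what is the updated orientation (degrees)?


delta_theta = w * dt = 0.48 * 0.01 = 0.0048 rad
= 0.275 deg
theta_new = 81 + 0.275 = 81.275 deg


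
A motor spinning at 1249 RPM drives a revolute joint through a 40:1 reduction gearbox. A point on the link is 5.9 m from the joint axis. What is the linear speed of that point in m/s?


omega_motor = 1249 * 2*pi/60 = 130.795 rad/s
omega_joint = omega_motor / 40 = 3.2699 rad/s
v = omega_joint * r = 3.2699 * 5.9
= 19.2923 m/s


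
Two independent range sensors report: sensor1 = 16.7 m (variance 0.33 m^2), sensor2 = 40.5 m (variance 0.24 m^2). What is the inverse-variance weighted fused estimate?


w1 = (1/var1) / (1/var1 + 1/var2)
   = 3.0303 / (3.0303 + 4.1667) = 0.4211
w2 = 1 - w1 = 0.5789
fused = w1*s1 + w2*s2 = 7.0316 + 23.4474
= 30.4789 m


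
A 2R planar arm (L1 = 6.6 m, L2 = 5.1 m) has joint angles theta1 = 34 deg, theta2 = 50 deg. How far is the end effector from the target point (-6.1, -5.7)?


End effector via forward kinematics:
x = L1*cos(t1) + L2*cos(t1+t2) = 6.0047
y = L1*sin(t1) + L2*sin(t1+t2) = 8.7627
Distance to target:
d = sqrt((-6.1 - 6.0047)^2 + (-5.7 - 8.7627)^2)
= sqrt(146.5248 + 209.1707)
= 18.8599 m


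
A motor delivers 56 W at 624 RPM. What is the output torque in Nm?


omega = 624 * 2*pi/60 = 65.3451 rad/s
tau = P / omega = 56 / 65.3451
= 0.857 Nm


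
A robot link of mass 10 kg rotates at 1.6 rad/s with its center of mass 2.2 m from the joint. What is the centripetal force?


F = m * omega^2 * r
= 10 * 1.6^2 * 2.2
= 10 * 2.56 * 2.2
= 56.32 N


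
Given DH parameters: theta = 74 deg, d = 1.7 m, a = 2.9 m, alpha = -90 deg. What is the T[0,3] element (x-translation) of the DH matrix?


T[0,3] = a * cos(theta)
= 2.9 * cos(74 deg)
= 2.9 * 0.2756
= 0.7993


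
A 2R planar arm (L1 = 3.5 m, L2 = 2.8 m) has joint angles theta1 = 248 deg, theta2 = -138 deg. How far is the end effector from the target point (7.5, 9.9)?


End effector via forward kinematics:
x = L1*cos(t1) + L2*cos(t1+t2) = -2.2688
y = L1*sin(t1) + L2*sin(t1+t2) = -0.614
Distance to target:
d = sqrt((7.5 - -2.2688)^2 + (9.9 - -0.614)^2)
= sqrt(95.4291 + 110.5443)
= 14.3518 m


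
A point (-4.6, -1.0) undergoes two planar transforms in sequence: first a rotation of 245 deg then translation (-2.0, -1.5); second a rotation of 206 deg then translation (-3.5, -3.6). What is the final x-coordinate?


After transform 1:
x1 = cos(245)*-4.6 - sin(245)*-1.0 + -2.0 = -0.9623
y1 = sin(245)*-4.6 + cos(245)*-1.0 + -1.5 = 3.0916
After transform 2:
x2 = cos(206)*-0.9623 - sin(206)*3.0916 + -3.5
= -1.2798


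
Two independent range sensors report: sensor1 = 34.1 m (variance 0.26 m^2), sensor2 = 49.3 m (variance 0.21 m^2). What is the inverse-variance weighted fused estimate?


w1 = (1/var1) / (1/var1 + 1/var2)
   = 3.8462 / (3.8462 + 4.7619) = 0.4468
w2 = 1 - w1 = 0.5532
fused = w1*s1 + w2*s2 = 15.2362 + 27.2723
= 42.5085 m


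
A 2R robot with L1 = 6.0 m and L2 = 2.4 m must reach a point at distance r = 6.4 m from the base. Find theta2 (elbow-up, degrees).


cos(theta2) = (r^2 - L1^2 - L2^2) / (2*L1*L2)
cos(theta2) = (40.96 - 36.0 - 5.76) / 28.8
cos(theta2) = -0.027778
theta2 = 91.5918 degrees


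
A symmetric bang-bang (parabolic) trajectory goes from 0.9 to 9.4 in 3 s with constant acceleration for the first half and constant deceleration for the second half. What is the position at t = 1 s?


Symmetric rest-to-rest: each phase covers (pf-p0)/2 in time T/2. 0.5*a*(T/2)^2 = (pf-p0)/2 => a = 4*(pf-p0)/T^2
a = 4*(9.4-0.9)/3^2 = 3.7778
t = 1 is in the acceleration phase (t <= T/2).
p = p0 + 0.5*a*t^2 = 0.9 + 0.5*3.7778*1^2
= 2.7889


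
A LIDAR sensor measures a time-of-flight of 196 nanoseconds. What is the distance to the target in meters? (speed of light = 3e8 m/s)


tof = 196 ns = 1.96e-07 s
dist = c * tof / 2
= 3e8 * 1.96e-07 / 2
= 29.4 m


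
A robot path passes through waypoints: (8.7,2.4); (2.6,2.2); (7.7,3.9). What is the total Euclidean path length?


Segment lengths:
  seg1 = sqrt((-6.1)^2 + (-0.2)^2) = 6.1033
  seg2 = sqrt((5.1)^2 + (1.7)^2) = 5.3759
Total = 11.4791


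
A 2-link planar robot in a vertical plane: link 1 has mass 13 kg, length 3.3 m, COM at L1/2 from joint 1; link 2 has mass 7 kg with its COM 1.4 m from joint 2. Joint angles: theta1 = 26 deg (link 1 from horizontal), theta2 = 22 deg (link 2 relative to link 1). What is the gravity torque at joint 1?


Horizontal distance from joint 1 to link-1 COM:
  x_c1 = (L1/2)*cos(t1) = 1.65 * 0.8988 = 1.483 m
Horizontal distance from joint 1 to link-2 COM:
  x_c2 = L1*cos(t1) + Lc2*cos(t1+t2)
       = 3.3*0.8988 + 1.4*0.6691 = 3.9028 m
tau1 = m1*g*x_c1 + m2*g*x_c2
     = 13*9.81*1.483 + 7*9.81*3.9028
     = 189.1283 + 268.0055
     = 457.1338 Nm


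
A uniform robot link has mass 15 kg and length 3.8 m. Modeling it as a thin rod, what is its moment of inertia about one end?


I = (1/3) * m * L^2
= (1/3) * 15 * 3.8^2
= 0.333333 * 15 * 14.44
= 72.2 kg*m^2


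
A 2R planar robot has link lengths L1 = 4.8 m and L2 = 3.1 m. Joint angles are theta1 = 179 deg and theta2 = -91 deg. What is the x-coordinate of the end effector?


Convert angles to radians: theta1 = 3.1241, theta2 = -1.5882
x = L1*cos(theta1) + L2*cos(theta1+theta2)
x = -4.7993 + 0.1082
x = -4.6911


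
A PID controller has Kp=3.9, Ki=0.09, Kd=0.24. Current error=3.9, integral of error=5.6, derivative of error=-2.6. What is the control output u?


u = Kp*e + Ki*int(e) + Kd*de/dt
= 3.9*3.9 + 0.09*5.6 + 0.24*(-2.6)
= 15.21 + 0.504 + -0.624
= 15.09


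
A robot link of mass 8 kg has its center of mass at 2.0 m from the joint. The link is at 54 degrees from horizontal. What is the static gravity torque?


tau = m*g*L*cos(angle)
= 8 * 9.81 * 2.0 * cos(54 deg)
= 8 * 9.81 * 2.0 * 0.5878
= 92.2588 Nm


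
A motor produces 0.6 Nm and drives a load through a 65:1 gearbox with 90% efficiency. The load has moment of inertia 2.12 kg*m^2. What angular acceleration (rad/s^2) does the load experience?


tau_out = tau_motor * N * eta
= 0.6 * 65 * 0.9 = 35.1 Nm
alpha = tau_out / I = 35.1 / 2.12
= 16.5566 rad/s^2


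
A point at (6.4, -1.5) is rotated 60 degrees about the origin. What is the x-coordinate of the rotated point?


x' = x*cos(theta) - y*sin(theta)
cos(60 deg) = 0.5, sin(60 deg) = 0.866
x' = 6.4 * 0.5 - -1.5 * 0.866
= 3.2 - -1.299
= 4.499


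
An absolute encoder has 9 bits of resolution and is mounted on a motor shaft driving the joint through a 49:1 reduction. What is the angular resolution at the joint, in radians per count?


counts = 2^9 = 512
effective counts at joint = 512 * 49 = 25088
resolution = 2*pi / 25088
= 2.5045e-04 rad/count


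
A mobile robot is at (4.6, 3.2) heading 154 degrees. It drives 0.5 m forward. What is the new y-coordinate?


y_new = y0 + d*sin(theta)
= 3.2 + 0.5*sin(154)
= 3.2 + 0.2192
= 3.4192


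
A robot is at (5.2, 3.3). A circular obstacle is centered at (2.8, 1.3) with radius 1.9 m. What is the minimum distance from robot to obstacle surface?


center_dist = sqrt((5.2-2.8)^2 + (3.3-1.3)^2)
= sqrt(5.76 + 4.0)
= 3.1241
min_dist = center_dist - radius = 3.1241 - 1.9 = 1.2241 m


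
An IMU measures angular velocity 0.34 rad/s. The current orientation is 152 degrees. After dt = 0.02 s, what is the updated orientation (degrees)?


delta_theta = w * dt = 0.34 * 0.02 = 0.0068 rad
= 0.3896 deg
theta_new = 152 + 0.3896 = 152.3896 deg


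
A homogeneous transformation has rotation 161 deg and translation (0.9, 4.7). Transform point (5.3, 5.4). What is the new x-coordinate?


x' = cos(theta)*px - sin(theta)*py + tx
= -0.9455*5.3 - 0.3256*5.4 + 0.9
= -5.8693


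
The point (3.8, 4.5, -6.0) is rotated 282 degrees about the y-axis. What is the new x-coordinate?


Rotation about y-axis: x' = x*cos(theta) + z*sin(theta)
= 3.8 * 0.2079 + -6.0 * -0.9781
= 6.659


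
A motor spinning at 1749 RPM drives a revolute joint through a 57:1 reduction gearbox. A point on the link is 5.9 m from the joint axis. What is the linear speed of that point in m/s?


omega_motor = 1749 * 2*pi/60 = 183.1549 rad/s
omega_joint = omega_motor / 57 = 3.2132 rad/s
v = omega_joint * r = 3.2132 * 5.9
= 18.9581 m/s


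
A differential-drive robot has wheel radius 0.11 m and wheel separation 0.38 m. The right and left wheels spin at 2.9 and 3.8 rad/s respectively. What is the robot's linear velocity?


vR = r*wR = 0.11*2.9 = 0.319 m/s
vL = r*wL = 0.11*3.8 = 0.418 m/s
v = (vR+vL)/2 = 0.3685 m/s
omega = (vR-vL)/L = -0.2605 rad/s
linear velocity = 0.3685 m/s


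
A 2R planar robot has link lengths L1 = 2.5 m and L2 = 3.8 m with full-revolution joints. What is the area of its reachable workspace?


r_max = L1 + L2 = 6.3 m
r_min = |L1 - L2| = 1.3 m
Area = pi*(r_max^2 - r_min^2)
= pi*(39.69 - 1.69)
= pi * 38.0
= 119.3805 m^2


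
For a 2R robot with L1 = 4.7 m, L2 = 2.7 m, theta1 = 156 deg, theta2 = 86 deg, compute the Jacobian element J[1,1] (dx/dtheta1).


J[1,1] = -L1*sin(t1) - L2*sin(t1+t2)
= -4.7*sin(156) - 2.7*sin(242)
= 0.4723


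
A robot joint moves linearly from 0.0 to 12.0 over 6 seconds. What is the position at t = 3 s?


s = t/T = 3/6 = 0.5
p(t) = p0 + (pf-p0)*s
= 0.0 + (12.0 - 0.0) * 0.5
= 6.0


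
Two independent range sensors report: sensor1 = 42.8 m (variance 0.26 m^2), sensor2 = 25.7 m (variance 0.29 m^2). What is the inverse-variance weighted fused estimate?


w1 = (1/var1) / (1/var1 + 1/var2)
   = 3.8462 / (3.8462 + 3.4483) = 0.5273
w2 = 1 - w1 = 0.4727
fused = w1*s1 + w2*s2 = 22.5673 + 12.1491
= 34.7164 m


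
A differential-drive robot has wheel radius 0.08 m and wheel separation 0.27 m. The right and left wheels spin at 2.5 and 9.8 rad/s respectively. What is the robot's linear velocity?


vR = r*wR = 0.08*2.5 = 0.2 m/s
vL = r*wL = 0.08*9.8 = 0.784 m/s
v = (vR+vL)/2 = 0.492 m/s
omega = (vR-vL)/L = -2.163 rad/s
linear velocity = 0.492 m/s


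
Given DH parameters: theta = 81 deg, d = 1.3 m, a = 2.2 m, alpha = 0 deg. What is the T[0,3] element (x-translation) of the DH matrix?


T[0,3] = a * cos(theta)
= 2.2 * cos(81 deg)
= 2.2 * 0.1564
= 0.3442


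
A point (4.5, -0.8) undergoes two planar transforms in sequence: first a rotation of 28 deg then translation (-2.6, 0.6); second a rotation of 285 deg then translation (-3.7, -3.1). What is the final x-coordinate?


After transform 1:
x1 = cos(28)*4.5 - sin(28)*-0.8 + -2.6 = 1.7488
y1 = sin(28)*4.5 + cos(28)*-0.8 + 0.6 = 2.0063
After transform 2:
x2 = cos(285)*1.7488 - sin(285)*2.0063 + -3.7
= -1.3095


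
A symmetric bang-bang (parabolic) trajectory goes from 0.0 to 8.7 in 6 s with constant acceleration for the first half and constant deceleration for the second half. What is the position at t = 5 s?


Symmetric rest-to-rest: each phase covers (pf-p0)/2 in time T/2. 0.5*a*(T/2)^2 = (pf-p0)/2 => a = 4*(pf-p0)/T^2
a = 4*(8.7-0.0)/6^2 = 0.9667
t = 5 is in the deceleration phase (t > T/2).
p = pf - 0.5*a*(T-t)^2 = 8.7 - 0.5*0.9667*1^2
= 8.2167


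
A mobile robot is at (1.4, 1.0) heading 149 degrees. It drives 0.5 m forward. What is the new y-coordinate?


y_new = y0 + d*sin(theta)
= 1.0 + 0.5*sin(149)
= 1.0 + 0.2575
= 1.2575


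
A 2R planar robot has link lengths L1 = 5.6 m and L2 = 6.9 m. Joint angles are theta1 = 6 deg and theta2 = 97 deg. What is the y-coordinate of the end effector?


Convert angles to radians: theta1 = 0.1047, theta2 = 1.693
y = L1*sin(theta1) + L2*sin(theta1+theta2)
y = 0.5854 + 6.7232
y = 7.3085


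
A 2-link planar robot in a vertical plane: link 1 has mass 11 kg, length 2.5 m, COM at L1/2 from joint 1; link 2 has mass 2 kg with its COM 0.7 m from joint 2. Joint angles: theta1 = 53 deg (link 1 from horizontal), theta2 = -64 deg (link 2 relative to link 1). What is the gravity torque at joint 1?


Horizontal distance from joint 1 to link-1 COM:
  x_c1 = (L1/2)*cos(t1) = 1.25 * 0.6018 = 0.7523 m
Horizontal distance from joint 1 to link-2 COM:
  x_c2 = L1*cos(t1) + Lc2*cos(t1+t2)
       = 2.5*0.6018 + 0.7*0.9816 = 2.1917 m
tau1 = m1*g*x_c1 + m2*g*x_c2
     = 11*9.81*0.7523 + 2*9.81*2.1917
     = 81.1773 + 43.0007
     = 124.178 Nm


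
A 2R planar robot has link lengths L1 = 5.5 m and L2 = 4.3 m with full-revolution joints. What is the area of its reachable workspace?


r_max = L1 + L2 = 9.8 m
r_min = |L1 - L2| = 1.2 m
Area = pi*(r_max^2 - r_min^2)
= pi*(96.04 - 1.44)
= pi * 94.6
= 297.1947 m^2


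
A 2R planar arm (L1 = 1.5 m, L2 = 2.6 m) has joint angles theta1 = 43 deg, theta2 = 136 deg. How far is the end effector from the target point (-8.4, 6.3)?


End effector via forward kinematics:
x = L1*cos(t1) + L2*cos(t1+t2) = -1.5026
y = L1*sin(t1) + L2*sin(t1+t2) = 1.0684
Distance to target:
d = sqrt((-8.4 - -1.5026)^2 + (6.3 - 1.0684)^2)
= sqrt(47.5745 + 27.3699)
= 8.657 m


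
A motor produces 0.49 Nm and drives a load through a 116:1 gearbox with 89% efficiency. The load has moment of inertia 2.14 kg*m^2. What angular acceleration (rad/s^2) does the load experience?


tau_out = tau_motor * N * eta
= 0.49 * 116 * 0.89 = 50.5876 Nm
alpha = tau_out / I = 50.5876 / 2.14
= 23.6391 rad/s^2


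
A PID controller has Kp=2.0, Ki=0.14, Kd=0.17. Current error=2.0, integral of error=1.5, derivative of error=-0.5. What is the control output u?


u = Kp*e + Ki*int(e) + Kd*de/dt
= 2.0*2.0 + 0.14*1.5 + 0.17*(-0.5)
= 4.0 + 0.21 + -0.085
= 4.125


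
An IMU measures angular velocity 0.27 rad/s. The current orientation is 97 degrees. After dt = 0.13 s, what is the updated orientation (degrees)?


delta_theta = w * dt = 0.27 * 0.13 = 0.0351 rad
= 2.0111 deg
theta_new = 97 + 2.0111 = 99.0111 deg


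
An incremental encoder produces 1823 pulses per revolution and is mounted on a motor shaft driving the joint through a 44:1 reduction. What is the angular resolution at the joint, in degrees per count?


counts per rev = 1823
effective counts at joint = 1823 * 44 = 80212
resolution = 360 / 80212
= 0.0045 deg/count


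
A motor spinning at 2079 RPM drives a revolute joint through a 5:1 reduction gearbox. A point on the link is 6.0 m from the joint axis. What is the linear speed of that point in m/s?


omega_motor = 2079 * 2*pi/60 = 217.7124 rad/s
omega_joint = omega_motor / 5 = 43.5425 rad/s
v = omega_joint * r = 43.5425 * 6.0
= 261.2548 m/s


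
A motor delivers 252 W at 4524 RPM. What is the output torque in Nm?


omega = 4524 * 2*pi/60 = 473.7522 rad/s
tau = P / omega = 252 / 473.7522
= 0.5319 Nm


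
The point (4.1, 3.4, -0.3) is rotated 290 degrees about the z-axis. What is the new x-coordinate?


Rotation about z-axis: x' = x*cos(theta) - y*sin(theta)
= 4.1 * 0.342 - 3.4 * -0.9397
= 4.5972


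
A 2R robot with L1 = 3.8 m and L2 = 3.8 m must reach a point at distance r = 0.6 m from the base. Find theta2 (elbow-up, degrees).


cos(theta2) = (r^2 - L1^2 - L2^2) / (2*L1*L2)
cos(theta2) = (0.36 - 14.44 - 14.44) / 28.88
cos(theta2) = -0.987535
theta2 = 170.9439 degrees


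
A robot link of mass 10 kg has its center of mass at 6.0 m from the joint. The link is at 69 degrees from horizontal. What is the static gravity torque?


tau = m*g*L*cos(angle)
= 10 * 9.81 * 6.0 * cos(69 deg)
= 10 * 9.81 * 6.0 * 0.3584
= 210.9354 Nm


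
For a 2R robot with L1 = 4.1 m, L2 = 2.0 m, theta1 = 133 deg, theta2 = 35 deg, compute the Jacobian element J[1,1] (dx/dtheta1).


J[1,1] = -L1*sin(t1) - L2*sin(t1+t2)
= -4.1*sin(133) - 2.0*sin(168)
= -3.4144


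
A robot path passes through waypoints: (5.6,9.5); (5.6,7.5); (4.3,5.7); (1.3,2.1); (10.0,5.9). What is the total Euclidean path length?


Segment lengths:
  seg1 = sqrt((0.0)^2 + (-2.0)^2) = 2.0
  seg2 = sqrt((-1.3)^2 + (-1.8)^2) = 2.2204
  seg3 = sqrt((-3.0)^2 + (-3.6)^2) = 4.6861
  seg4 = sqrt((8.7)^2 + (3.8)^2) = 9.4937
Total = 18.4002


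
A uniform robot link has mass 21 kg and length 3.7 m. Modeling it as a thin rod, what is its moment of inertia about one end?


I = (1/3) * m * L^2
= (1/3) * 21 * 3.7^2
= 0.333333 * 21 * 13.69
= 95.83 kg*m^2


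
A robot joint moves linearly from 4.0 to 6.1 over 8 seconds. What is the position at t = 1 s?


s = t/T = 1/8 = 0.125
p(t) = p0 + (pf-p0)*s
= 4.0 + (6.1 - 4.0) * 0.125
= 4.2625


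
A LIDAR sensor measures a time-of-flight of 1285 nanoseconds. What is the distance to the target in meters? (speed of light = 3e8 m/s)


tof = 1285 ns = 1.285e-06 s
dist = c * tof / 2
= 3e8 * 1.285e-06 / 2
= 192.75 m


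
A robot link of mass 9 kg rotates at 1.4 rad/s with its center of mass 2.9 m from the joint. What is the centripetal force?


F = m * omega^2 * r
= 9 * 1.4^2 * 2.9
= 9 * 1.96 * 2.9
= 51.156 N


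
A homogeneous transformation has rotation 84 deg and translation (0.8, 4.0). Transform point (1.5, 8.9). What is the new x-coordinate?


x' = cos(theta)*px - sin(theta)*py + tx
= 0.1045*1.5 - 0.9945*8.9 + 0.8
= -7.8945


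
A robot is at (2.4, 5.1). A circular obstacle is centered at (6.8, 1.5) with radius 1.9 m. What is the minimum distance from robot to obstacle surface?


center_dist = sqrt((2.4-6.8)^2 + (5.1-1.5)^2)
= sqrt(19.36 + 12.96)
= 5.6851
min_dist = center_dist - radius = 5.6851 - 1.9 = 3.7851 m


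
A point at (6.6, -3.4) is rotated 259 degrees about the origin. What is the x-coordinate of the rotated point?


x' = x*cos(theta) - y*sin(theta)
cos(259 deg) = -0.1908, sin(259 deg) = -0.9816
x' = 6.6 * -0.1908 - -3.4 * -0.9816
= -1.2593 - 3.3375
= -4.5969


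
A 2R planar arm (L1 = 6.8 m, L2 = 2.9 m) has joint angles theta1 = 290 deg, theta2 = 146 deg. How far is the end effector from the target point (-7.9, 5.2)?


End effector via forward kinematics:
x = L1*cos(t1) + L2*cos(t1+t2) = 3.0273
y = L1*sin(t1) + L2*sin(t1+t2) = -3.5761
Distance to target:
d = sqrt((-7.9 - 3.0273)^2 + (5.2 - -3.5761)^2)
= sqrt(119.4061 + 77.0191)
= 14.0152 m


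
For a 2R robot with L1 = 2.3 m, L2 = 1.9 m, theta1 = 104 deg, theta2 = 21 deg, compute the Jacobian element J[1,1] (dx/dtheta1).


J[1,1] = -L1*sin(t1) - L2*sin(t1+t2)
= -2.3*sin(104) - 1.9*sin(125)
= -3.7881


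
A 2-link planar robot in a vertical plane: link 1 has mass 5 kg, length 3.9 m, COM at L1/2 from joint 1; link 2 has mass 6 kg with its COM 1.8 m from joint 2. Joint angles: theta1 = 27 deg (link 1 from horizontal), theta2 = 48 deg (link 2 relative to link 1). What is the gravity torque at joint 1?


Horizontal distance from joint 1 to link-1 COM:
  x_c1 = (L1/2)*cos(t1) = 1.95 * 0.891 = 1.7375 m
Horizontal distance from joint 1 to link-2 COM:
  x_c2 = L1*cos(t1) + Lc2*cos(t1+t2)
       = 3.9*0.891 + 1.8*0.2588 = 3.9408 m
tau1 = m1*g*x_c1 + m2*g*x_c2
     = 5*9.81*1.7375 + 6*9.81*3.9408
     = 85.2225 + 231.9555
     = 317.178 Nm


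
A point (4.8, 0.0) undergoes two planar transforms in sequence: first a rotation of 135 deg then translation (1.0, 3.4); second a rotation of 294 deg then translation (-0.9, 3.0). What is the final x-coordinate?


After transform 1:
x1 = cos(135)*4.8 - sin(135)*0.0 + 1.0 = -2.3941
y1 = sin(135)*4.8 + cos(135)*0.0 + 3.4 = 6.7941
After transform 2:
x2 = cos(294)*-2.3941 - sin(294)*6.7941 + -0.9
= 4.333


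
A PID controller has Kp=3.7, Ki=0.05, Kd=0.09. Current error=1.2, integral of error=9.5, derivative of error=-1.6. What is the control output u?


u = Kp*e + Ki*int(e) + Kd*de/dt
= 3.7*1.2 + 0.05*9.5 + 0.09*(-1.6)
= 4.44 + 0.475 + -0.144
= 4.771


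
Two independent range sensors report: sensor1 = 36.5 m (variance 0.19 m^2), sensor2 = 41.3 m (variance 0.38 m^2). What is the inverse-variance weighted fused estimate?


w1 = (1/var1) / (1/var1 + 1/var2)
   = 5.2632 / (5.2632 + 2.6316) = 0.6667
w2 = 1 - w1 = 0.3333
fused = w1*s1 + w2*s2 = 24.3333 + 13.7667
= 38.1 m


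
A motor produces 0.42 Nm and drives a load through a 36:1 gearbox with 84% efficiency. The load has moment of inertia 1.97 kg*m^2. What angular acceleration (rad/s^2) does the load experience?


tau_out = tau_motor * N * eta
= 0.42 * 36 * 0.84 = 12.7008 Nm
alpha = tau_out / I = 12.7008 / 1.97
= 6.4471 rad/s^2


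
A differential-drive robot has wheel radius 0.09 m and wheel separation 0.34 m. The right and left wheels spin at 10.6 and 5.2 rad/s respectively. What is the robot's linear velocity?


vR = r*wR = 0.09*10.6 = 0.954 m/s
vL = r*wL = 0.09*5.2 = 0.468 m/s
v = (vR+vL)/2 = 0.711 m/s
omega = (vR-vL)/L = 1.4294 rad/s
linear velocity = 0.711 m/s


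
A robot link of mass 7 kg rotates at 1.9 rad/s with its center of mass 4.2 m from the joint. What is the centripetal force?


F = m * omega^2 * r
= 7 * 1.9^2 * 4.2
= 7 * 3.61 * 4.2
= 106.134 N


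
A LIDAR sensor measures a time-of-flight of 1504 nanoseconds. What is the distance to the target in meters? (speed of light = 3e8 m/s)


tof = 1504 ns = 1.504e-06 s
dist = c * tof / 2
= 3e8 * 1.504e-06 / 2
= 225.6 m


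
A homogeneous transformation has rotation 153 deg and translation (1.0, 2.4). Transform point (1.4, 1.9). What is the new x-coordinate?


x' = cos(theta)*px - sin(theta)*py + tx
= -0.891*1.4 - 0.454*1.9 + 1.0
= -1.11


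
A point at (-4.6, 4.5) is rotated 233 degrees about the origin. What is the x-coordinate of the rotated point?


x' = x*cos(theta) - y*sin(theta)
cos(233 deg) = -0.6018, sin(233 deg) = -0.7986
x' = -4.6 * -0.6018 - 4.5 * -0.7986
= 2.7683 - -3.5939
= 6.3622


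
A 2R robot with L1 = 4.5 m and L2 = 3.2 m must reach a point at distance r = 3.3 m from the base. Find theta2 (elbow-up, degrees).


cos(theta2) = (r^2 - L1^2 - L2^2) / (2*L1*L2)
cos(theta2) = (10.89 - 20.25 - 10.24) / 28.8
cos(theta2) = -0.680556
theta2 = 132.8871 degrees


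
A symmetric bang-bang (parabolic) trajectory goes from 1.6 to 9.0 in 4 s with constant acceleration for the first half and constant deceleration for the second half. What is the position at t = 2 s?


Symmetric rest-to-rest: each phase covers (pf-p0)/2 in time T/2. 0.5*a*(T/2)^2 = (pf-p0)/2 => a = 4*(pf-p0)/T^2
a = 4*(9.0-1.6)/4^2 = 1.85
t = 2 is in the acceleration phase (t <= T/2).
p = p0 + 0.5*a*t^2 = 1.6 + 0.5*1.85*2^2
= 5.3


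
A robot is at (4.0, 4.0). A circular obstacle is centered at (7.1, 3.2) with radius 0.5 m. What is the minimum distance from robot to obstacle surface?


center_dist = sqrt((4.0-7.1)^2 + (4.0-3.2)^2)
= sqrt(9.61 + 0.64)
= 3.2016
min_dist = center_dist - radius = 3.2016 - 0.5 = 2.7016 m


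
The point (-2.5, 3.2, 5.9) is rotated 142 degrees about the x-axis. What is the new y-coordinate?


Rotation about x-axis: y' = y*cos(theta) - z*sin(theta)
= 3.2 * -0.788 - 5.9 * 0.6157
= -6.154


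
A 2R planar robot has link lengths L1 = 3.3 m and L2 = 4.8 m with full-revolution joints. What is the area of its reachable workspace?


r_max = L1 + L2 = 8.1 m
r_min = |L1 - L2| = 1.5 m
Area = pi*(r_max^2 - r_min^2)
= pi*(65.61 - 2.25)
= pi * 63.36
= 199.0513 m^2


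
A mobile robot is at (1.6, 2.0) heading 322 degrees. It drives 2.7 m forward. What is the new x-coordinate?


x_new = x0 + d*cos(theta)
= 1.6 + 2.7*cos(322)
= 1.6 + 2.1276
= 3.7276


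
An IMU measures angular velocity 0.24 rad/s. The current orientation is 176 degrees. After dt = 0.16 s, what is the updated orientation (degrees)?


delta_theta = w * dt = 0.24 * 0.16 = 0.0384 rad
= 2.2002 deg
theta_new = 176 + 2.2002 = 178.2002 deg


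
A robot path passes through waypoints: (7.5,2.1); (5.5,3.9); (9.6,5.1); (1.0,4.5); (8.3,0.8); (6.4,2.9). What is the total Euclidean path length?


Segment lengths:
  seg1 = sqrt((-2.0)^2 + (1.8)^2) = 2.6907
  seg2 = sqrt((4.1)^2 + (1.2)^2) = 4.272
  seg3 = sqrt((-8.6)^2 + (-0.6)^2) = 8.6209
  seg4 = sqrt((7.3)^2 + (-3.7)^2) = 8.1841
  seg5 = sqrt((-1.9)^2 + (2.1)^2) = 2.832
Total = 26.5997


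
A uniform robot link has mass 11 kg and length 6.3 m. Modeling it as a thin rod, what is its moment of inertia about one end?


I = (1/3) * m * L^2
= (1/3) * 11 * 6.3^2
= 0.333333 * 11 * 39.69
= 145.53 kg*m^2


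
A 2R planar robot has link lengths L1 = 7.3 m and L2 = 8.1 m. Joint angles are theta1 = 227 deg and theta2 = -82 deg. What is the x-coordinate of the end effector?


Convert angles to radians: theta1 = 3.9619, theta2 = -1.4312
x = L1*cos(theta1) + L2*cos(theta1+theta2)
x = -4.9786 + -6.6351
x = -11.6137


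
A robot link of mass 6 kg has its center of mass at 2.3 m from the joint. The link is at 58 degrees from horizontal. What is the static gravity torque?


tau = m*g*L*cos(angle)
= 6 * 9.81 * 2.3 * cos(58 deg)
= 6 * 9.81 * 2.3 * 0.5299
= 71.7394 Nm


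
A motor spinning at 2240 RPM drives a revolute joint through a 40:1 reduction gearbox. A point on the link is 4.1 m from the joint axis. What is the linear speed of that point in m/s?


omega_motor = 2240 * 2*pi/60 = 234.5723 rad/s
omega_joint = omega_motor / 40 = 5.8643 rad/s
v = omega_joint * r = 5.8643 * 4.1
= 24.0437 m/s


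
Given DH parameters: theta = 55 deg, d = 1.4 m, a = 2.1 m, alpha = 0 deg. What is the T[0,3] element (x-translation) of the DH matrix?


T[0,3] = a * cos(theta)
= 2.1 * cos(55 deg)
= 2.1 * 0.5736
= 1.2045


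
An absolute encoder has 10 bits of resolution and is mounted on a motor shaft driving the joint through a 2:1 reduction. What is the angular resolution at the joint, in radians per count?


counts = 2^10 = 1024
effective counts at joint = 1024 * 2 = 2048
resolution = 2*pi / 2048
= 0.0031 rad/count


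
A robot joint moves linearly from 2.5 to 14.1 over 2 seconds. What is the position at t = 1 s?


s = t/T = 1/2 = 0.5
p(t) = p0 + (pf-p0)*s
= 2.5 + (14.1 - 2.5) * 0.5
= 8.3


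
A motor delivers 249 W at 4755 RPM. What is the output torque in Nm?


omega = 4755 * 2*pi/60 = 497.9424 rad/s
tau = P / omega = 249 / 497.9424
= 0.5001 Nm


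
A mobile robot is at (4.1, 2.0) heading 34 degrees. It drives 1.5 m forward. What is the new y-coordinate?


y_new = y0 + d*sin(theta)
= 2.0 + 1.5*sin(34)
= 2.0 + 0.8388
= 2.8388


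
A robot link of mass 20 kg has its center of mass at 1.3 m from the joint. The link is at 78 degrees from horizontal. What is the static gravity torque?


tau = m*g*L*cos(angle)
= 20 * 9.81 * 1.3 * cos(78 deg)
= 20 * 9.81 * 1.3 * 0.2079
= 53.03 Nm


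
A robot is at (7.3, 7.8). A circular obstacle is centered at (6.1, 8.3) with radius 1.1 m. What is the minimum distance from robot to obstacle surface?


center_dist = sqrt((7.3-6.1)^2 + (7.8-8.3)^2)
= sqrt(1.44 + 0.25)
= 1.3
min_dist = center_dist - radius = 1.3 - 1.1 = 0.2 m


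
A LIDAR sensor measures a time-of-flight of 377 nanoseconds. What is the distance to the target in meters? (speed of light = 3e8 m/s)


tof = 377 ns = 3.77e-07 s
dist = c * tof / 2
= 3e8 * 3.77e-07 / 2
= 56.55 m


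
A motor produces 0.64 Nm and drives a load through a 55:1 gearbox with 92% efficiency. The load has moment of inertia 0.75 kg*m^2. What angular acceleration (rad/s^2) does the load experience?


tau_out = tau_motor * N * eta
= 0.64 * 55 * 0.92 = 32.384 Nm
alpha = tau_out / I = 32.384 / 0.75
= 43.1787 rad/s^2


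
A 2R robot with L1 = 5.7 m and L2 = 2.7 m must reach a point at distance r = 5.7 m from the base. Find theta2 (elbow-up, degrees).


cos(theta2) = (r^2 - L1^2 - L2^2) / (2*L1*L2)
cos(theta2) = (32.49 - 32.49 - 7.29) / 30.78
cos(theta2) = -0.236842
theta2 = 103.7002 degrees


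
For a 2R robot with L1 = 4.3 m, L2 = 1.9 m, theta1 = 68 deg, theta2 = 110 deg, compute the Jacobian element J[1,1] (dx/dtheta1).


J[1,1] = -L1*sin(t1) - L2*sin(t1+t2)
= -4.3*sin(68) - 1.9*sin(178)
= -4.0532


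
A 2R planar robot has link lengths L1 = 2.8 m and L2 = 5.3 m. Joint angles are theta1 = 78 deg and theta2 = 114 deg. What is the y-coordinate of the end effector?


Convert angles to radians: theta1 = 1.3614, theta2 = 1.9897
y = L1*sin(theta1) + L2*sin(theta1+theta2)
y = 2.7388 + -1.1019
y = 1.6369


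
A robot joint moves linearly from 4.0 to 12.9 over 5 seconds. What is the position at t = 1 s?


s = t/T = 1/5 = 0.2
p(t) = p0 + (pf-p0)*s
= 4.0 + (12.9 - 4.0) * 0.2
= 5.78


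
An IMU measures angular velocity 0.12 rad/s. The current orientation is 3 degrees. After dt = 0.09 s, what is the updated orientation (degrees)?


delta_theta = w * dt = 0.12 * 0.09 = 0.0108 rad
= 0.6188 deg
theta_new = 3 + 0.6188 = 3.6188 deg


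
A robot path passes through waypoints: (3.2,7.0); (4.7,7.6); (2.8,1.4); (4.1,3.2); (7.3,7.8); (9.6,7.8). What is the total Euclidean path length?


Segment lengths:
  seg1 = sqrt((1.5)^2 + (0.6)^2) = 1.6155
  seg2 = sqrt((-1.9)^2 + (-6.2)^2) = 6.4846
  seg3 = sqrt((1.3)^2 + (1.8)^2) = 2.2204
  seg4 = sqrt((3.2)^2 + (4.6)^2) = 5.6036
  seg5 = sqrt((2.3)^2 + (0.0)^2) = 2.3
Total = 18.2241


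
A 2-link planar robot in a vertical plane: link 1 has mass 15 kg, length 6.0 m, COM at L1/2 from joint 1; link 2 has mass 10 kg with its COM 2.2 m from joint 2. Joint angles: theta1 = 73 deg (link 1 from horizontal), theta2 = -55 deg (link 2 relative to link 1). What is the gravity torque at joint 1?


Horizontal distance from joint 1 to link-1 COM:
  x_c1 = (L1/2)*cos(t1) = 3.0 * 0.2924 = 0.8771 m
Horizontal distance from joint 1 to link-2 COM:
  x_c2 = L1*cos(t1) + Lc2*cos(t1+t2)
       = 6.0*0.2924 + 2.2*0.9511 = 3.8466 m
tau1 = m1*g*x_c1 + m2*g*x_c2
     = 15*9.81*0.8771 + 10*9.81*3.8466
     = 129.0675 + 377.347
     = 506.4145 Nm


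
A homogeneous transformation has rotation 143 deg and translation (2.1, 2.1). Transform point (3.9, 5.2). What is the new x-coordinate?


x' = cos(theta)*px - sin(theta)*py + tx
= -0.7986*3.9 - 0.6018*5.2 + 2.1
= -4.1441


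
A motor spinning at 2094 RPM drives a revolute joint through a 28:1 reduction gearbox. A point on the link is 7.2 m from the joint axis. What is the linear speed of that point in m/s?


omega_motor = 2094 * 2*pi/60 = 219.2832 rad/s
omega_joint = omega_motor / 28 = 7.8315 rad/s
v = omega_joint * r = 7.8315 * 7.2
= 56.3871 m/s


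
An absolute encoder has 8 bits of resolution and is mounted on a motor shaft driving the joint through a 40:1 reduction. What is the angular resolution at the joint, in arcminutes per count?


counts = 2^8 = 256
effective counts at joint = 256 * 40 = 10240
resolution = 360*60 / 10240
= 2.1094 arcmin/count


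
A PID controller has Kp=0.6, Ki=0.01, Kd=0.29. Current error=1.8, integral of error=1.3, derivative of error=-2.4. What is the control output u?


u = Kp*e + Ki*int(e) + Kd*de/dt
= 0.6*1.8 + 0.01*1.3 + 0.29*(-2.4)
= 1.08 + 0.013 + -0.696
= 0.397


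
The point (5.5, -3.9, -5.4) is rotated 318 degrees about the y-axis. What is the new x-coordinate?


Rotation about y-axis: x' = x*cos(theta) + z*sin(theta)
= 5.5 * 0.7431 + -5.4 * -0.6691
= 7.7006


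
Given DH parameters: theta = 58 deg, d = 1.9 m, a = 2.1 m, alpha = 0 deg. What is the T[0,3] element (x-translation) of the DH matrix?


T[0,3] = a * cos(theta)
= 2.1 * cos(58 deg)
= 2.1 * 0.5299
= 1.1128
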